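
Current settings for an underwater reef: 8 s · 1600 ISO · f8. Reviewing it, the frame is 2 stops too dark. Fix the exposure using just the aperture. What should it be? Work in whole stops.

Underexposed by 2 stops → need 2 stops brighter.
Aperture: f/8 → f/5.6 → f/4.

f/4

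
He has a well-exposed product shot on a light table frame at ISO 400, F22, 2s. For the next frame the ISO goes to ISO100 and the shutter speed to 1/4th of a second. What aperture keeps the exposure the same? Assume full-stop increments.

f/4

ISO: 400 → 200 → 100 — 2 stops dropped (darker).
Shutter speed: 2 → 1 → 1/2 → 1/4 — 3 stops shorter (darker).
Net change so far: 5 stops darker. Offset with the aperture: f/22 → f/16 → f/11 → f/8 → f/5.6 → f/4.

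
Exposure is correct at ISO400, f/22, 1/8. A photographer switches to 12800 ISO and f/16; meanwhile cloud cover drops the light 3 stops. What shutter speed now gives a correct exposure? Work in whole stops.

1/60s

Scene light: 3 stops darker.
ISO: 400 → 800 → 1600 → 3200 → 6400 → 12800 — 5 stops raised (brighter).
Aperture: f/22 → f/16 — 1 stop wider (brighter).
Net so far: 3 stops brighter. Shutter speed: 1/8 → 1/15 → 1/30 → 1/60.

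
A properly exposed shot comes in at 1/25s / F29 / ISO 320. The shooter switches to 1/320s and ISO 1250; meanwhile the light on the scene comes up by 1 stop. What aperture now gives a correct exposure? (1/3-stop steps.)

Scene light: 1 stop brighter.
Shutter speed: 1/25 → 1/30 → 1/40 → 1/50 → 1/60 → 1/80 → 1/100 → 1/125 → 1/160 → 1/200 → 1/250 → 1/320 — 3 2/3 stops faster (darker).
ISO: 320 → 400 → 500 → 640 → 800 → 1000 → 1250 — 2 stops higher (brighter).
Net so far: 2/3 stop darker. Aperture: f/29 → f/25 → f/22.

f/22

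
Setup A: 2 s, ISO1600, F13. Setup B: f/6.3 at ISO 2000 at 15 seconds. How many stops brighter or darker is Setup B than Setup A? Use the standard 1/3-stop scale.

5 1/3 stops brighter

Aperture: f/13 → f/11 → f/10 → f/9 → f/8 → f/7.1 → f/6.3 — 2 stops opened up (brighter).
Shutter speed: 2 → 2.5 → 3.2 → 4 → 5 → 6 → 8 → 10 → 13 → 15 — 3 stops slower (brighter).
ISO: 1600 → 2000 — 1/3 stop raised (brighter).
Net: +2 +3 +1/3 = +5 1/3 stops.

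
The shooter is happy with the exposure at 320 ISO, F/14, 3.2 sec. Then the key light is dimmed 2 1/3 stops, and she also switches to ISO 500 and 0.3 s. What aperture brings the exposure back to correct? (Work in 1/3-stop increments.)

Scene light: 2 1/3 stops darker.
ISO: 320 → 400 → 500 — 2/3 stop raised (brighter).
Shutter speed: 3.2 → 2.5 → 2 → 1.6 → 1.3 → 1 → 0.8 → 0.6 → 0.5 → 0.4 → 0.3 — 3 1/3 stops shorter (darker).
Net so far: 5 stops darker. Aperture: f/14 → f/13 → f/11 → f/10 → f/9 → f/8 → f/7.1 → f/6.3 → f/5.6 → f/5 → f/4.5 → f/4 → f/3.5 → f/3.2 → f/2.8 → f/2.5.

f/2.5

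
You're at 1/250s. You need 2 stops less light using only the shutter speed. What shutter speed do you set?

1/1000s

Shutter speed: 1/250 → 1/500 → 1/1000 — 2 stops faster (darker).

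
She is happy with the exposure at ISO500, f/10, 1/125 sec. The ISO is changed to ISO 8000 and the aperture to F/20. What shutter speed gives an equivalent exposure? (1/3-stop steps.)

ISO: 500 → 640 → 800 → 1000 → 1250 → 1600 → 2000 → 2500 → 3200 → 4000 → 5000 → 6400 → 8000 — 4 stops higher (brighter).
Aperture: f/10 → f/11 → f/13 → f/14 → f/16 → f/18 → f/20 — 2 stops smaller aperture (darker).
Net change so far: 2 stops brighter. Offset with the shutter speed: 1/125 → 1/160 → 1/200 → 1/250 → 1/320 → 1/400 → 1/500.

1/500s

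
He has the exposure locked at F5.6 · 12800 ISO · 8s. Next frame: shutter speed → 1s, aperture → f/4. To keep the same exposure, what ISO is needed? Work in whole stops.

Shutter speed: 8 → 4 → 2 → 1 — 3 stops shorter (darker).
Aperture: f/5.6 → f/4 — 1 stop opened up (brighter).
Net change so far: 2 stops darker. Offset with the ISO: 12800 → 25600 → 51200.

ISO 51200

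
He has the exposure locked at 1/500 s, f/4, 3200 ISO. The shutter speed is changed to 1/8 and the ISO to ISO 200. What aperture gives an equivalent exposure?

Shutter speed: 1/500 → 1/250 → 1/125 → 1/60 → 1/30 → 1/15 → 1/8 — 6 stops longer (brighter).
ISO: 3200 → 1600 → 800 → 400 → 200 — 4 stops lower (darker).
Net change so far: 2 stops brighter. Offset with the aperture: f/4 → f/5.6 → f/8.

f/8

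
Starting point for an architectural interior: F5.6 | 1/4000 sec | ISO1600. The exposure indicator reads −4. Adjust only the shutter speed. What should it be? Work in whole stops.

Underexposed by 4 stops → need 4 stops brighter.
Shutter speed: 1/4000 → 1/2000 → 1/1000 → 1/500 → 1/250.

1/250s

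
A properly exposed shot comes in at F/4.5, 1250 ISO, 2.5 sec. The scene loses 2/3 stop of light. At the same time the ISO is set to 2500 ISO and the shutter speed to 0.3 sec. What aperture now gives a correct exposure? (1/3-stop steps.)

Scene light: 2/3 stop darker.
ISO: 1250 → 1600 → 2000 → 2500 — 1 stop raised (brighter).
Shutter speed: 2.5 → 2 → 1.6 → 1.3 → 1 → 0.8 → 0.6 → 0.5 → 0.4 → 0.3 — 3 stops shorter (darker).
Net so far: 2 2/3 stops darker. Aperture: f/4.5 → f/4 → f/3.5 → f/3.2 → f/2.8 → f/2.5 → f/2.2 → f/2 → f/1.8.

f/1.8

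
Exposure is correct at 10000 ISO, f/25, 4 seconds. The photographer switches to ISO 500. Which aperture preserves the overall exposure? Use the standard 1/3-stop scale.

ISO: 10000 → 8000 → 6400 → 5000 → 4000 → 3200 → 2500 → 2000 → 1600 → 1250 → 1000 → 800 → 640 → 500 — 4 1/3 stops lower (darker).
Need 4 1/3 stops brighter from the aperture: f/25 → f/22 → f/20 → f/18 → f/16 → f/14 → f/13 → f/11 → f/10 → f/9 → f/8 → f/7.1 → f/6.3 → f/5.6.

f/5.6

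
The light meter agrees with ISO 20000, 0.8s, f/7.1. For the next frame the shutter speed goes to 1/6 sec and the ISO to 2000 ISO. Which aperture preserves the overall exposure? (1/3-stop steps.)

f/1.0

Shutter speed: 0.8 → 0.6 → 0.5 → 0.4 → 0.3 → 1/4 → 1/5 → 1/6 — 2 1/3 stops shorter (darker).
ISO: 20000 → 16000 → 12800 → 10000 → 8000 → 6400 → 5000 → 4000 → 3200 → 2500 → 2000 — 3 1/3 stops dropped (darker).
Net change so far: 5 2/3 stops darker. Offset with the aperture: f/7.1 → f/6.3 → f/5.6 → f/5 → f/4.5 → f/4 → f/3.5 → f/3.2 → f/2.8 → f/2.5 → f/2.2 → f/2 → f/1.8 → f/1.6 → f/1.4 → f/1.2 → f/1.1 → f/1.0.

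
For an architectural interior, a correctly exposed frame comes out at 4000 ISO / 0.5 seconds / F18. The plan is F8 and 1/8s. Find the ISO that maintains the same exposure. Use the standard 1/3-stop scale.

ISO 3200

Aperture: f/18 → f/16 → f/14 → f/13 → f/11 → f/10 → f/9 → f/8 — 2 1/3 stops larger aperture (brighter).
Shutter speed: 0.5 → 0.4 → 0.3 → 1/4 → 1/5 → 1/6 → 1/8 — 2 stops faster (darker).
Net change so far: 1/3 stop brighter. Offset with the ISO: 4000 → 3200.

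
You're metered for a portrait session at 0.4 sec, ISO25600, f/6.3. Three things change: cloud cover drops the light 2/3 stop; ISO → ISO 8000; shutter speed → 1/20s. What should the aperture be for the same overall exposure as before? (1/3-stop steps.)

Scene light: 2/3 stop darker.
ISO: 25600 → 20000 → 16000 → 12800 → 10000 → 8000 — 1 2/3 stops dropped (darker).
Shutter speed: 0.4 → 0.3 → 1/4 → 1/5 → 1/6 → 1/8 → 1/10 → 1/13 → 1/15 → 1/20 — 3 stops shorter (darker).
Net so far: 5 1/3 stops darker. Aperture: f/6.3 → f/5.6 → f/5 → f/4.5 → f/4 → f/3.5 → f/3.2 → f/2.8 → f/2.5 → f/2.2 → f/2 → f/1.8 → f/1.6 → f/1.4 → f/1.2 → f/1.1 → f/1.0.

f/1.0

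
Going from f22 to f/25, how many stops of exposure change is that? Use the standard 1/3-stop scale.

1/3 stop

f/22 → f/25 — count the steps: 1 third-stops = 1/3 stop.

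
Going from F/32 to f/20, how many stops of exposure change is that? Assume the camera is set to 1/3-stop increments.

1 1/3 stops

f/32 → f/29 → f/25 → f/22 → f/20 — count the steps: 4 third-stops = 1 1/3 stops.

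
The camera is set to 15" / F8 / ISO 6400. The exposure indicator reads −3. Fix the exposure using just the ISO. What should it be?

ISO 51200

Underexposed by 3 stops → need 3 stops brighter.
ISO: 6400 → 12800 → 25600 → 51200.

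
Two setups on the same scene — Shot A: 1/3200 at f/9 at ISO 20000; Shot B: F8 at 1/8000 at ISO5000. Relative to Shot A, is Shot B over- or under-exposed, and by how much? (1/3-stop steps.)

3 stops darker

Aperture: f/9 → f/8 — 1/3 stop larger aperture (brighter).
Shutter speed: 1/3200 → 1/4000 → 1/5000 → 1/6400 → 1/8000 — 1 1/3 stops shorter (darker).
ISO: 20000 → 16000 → 12800 → 10000 → 8000 → 6400 → 5000 — 2 stops lower (darker).
Net: +1/3 −1 1/3 −2 = −3 stops.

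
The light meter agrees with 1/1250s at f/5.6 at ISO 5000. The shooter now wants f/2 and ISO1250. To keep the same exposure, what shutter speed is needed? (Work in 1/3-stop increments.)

1/2500s

Aperture: f/5.6 → f/5 → f/4.5 → f/4 → f/3.5 → f/3.2 → f/2.8 → f/2.5 → f/2.2 → f/2 — 3 stops opened up (brighter).
ISO: 5000 → 4000 → 3200 → 2500 → 2000 → 1600 → 1250 — 2 stops dropped (darker).
Net change so far: 1 stop brighter. Offset with the shutter speed: 1/1250 → 1/1600 → 1/2000 → 1/2500.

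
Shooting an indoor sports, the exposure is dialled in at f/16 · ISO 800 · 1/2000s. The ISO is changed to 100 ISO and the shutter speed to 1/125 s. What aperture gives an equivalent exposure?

f/22

ISO: 800 → 400 → 200 → 100 — 3 stops lower (darker).
Shutter speed: 1/2000 → 1/1000 → 1/500 → 1/250 → 1/125 — 4 stops slower (brighter).
Net change so far: 1 stop brighter. Offset with the aperture: f/16 → f/22.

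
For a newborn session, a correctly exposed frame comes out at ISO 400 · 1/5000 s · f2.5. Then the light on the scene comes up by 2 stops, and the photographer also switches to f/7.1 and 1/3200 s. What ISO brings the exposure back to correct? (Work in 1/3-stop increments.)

Scene light: 2 stops brighter.
Aperture: f/2.5 → f/2.8 → f/3.2 → f/3.5 → f/4 → f/4.5 → f/5 → f/5.6 → f/6.3 → f/7.1 — 3 stops smaller aperture (darker).
Shutter speed: 1/5000 → 1/4000 → 1/3200 — 2/3 stop slower (brighter).
Net so far: 1/3 stop darker. ISO: 400 → 500.

ISO 500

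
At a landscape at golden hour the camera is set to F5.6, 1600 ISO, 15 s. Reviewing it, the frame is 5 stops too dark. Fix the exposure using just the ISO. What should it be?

Underexposed by 5 stops → need 5 stops brighter.
ISO: 1600 → 3200 → 6400 → 12800 → 25600 → 51200.

ISO 51200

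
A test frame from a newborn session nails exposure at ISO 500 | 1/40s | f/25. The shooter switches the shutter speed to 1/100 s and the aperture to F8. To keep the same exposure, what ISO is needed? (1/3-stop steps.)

ISO 125

Shutter speed: 1/40 → 1/50 → 1/60 → 1/80 → 1/100 — 1 1/3 stops shorter (darker).
Aperture: f/25 → f/22 → f/20 → f/18 → f/16 → f/14 → f/13 → f/11 → f/10 → f/9 → f/8 — 3 1/3 stops wider (brighter).
Net change so far: 2 stops brighter. Offset with the ISO: 500 → 400 → 320 → 250 → 200 → 160 → 125.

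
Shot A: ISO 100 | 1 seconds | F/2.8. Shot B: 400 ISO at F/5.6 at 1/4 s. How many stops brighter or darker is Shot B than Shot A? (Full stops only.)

2 stops darker

Aperture: f/2.8 → f/4 → f/5.6 — 2 stops narrower (darker).
Shutter speed: 1 → 1/2 → 1/4 — 2 stops faster (darker).
ISO: 100 → 200 → 400 — 2 stops higher (brighter).
Net: −2 −2 +2 = −2 stops.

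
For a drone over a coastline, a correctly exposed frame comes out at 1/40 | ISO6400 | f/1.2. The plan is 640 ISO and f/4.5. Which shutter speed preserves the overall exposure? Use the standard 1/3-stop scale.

ISO: 6400 → 5000 → 4000 → 3200 → 2500 → 2000 → 1600 → 1250 → 1000 → 800 → 640 — 3 1/3 stops dropped (darker).
Aperture: f/1.2 → f/1.4 → f/1.6 → f/1.8 → f/2 → f/2.2 → f/2.5 → f/2.8 → f/3.2 → f/3.5 → f/4 → f/4.5 — 3 2/3 stops narrower (darker).
Net change so far: 7 stops darker. Offset with the shutter speed: 1/40 → 1/30 → 1/25 → 1/20 → 1/15 → 1/13 → 1/10 → 1/8 → 1/6 → 1/5 → 1/4 → 0.3 → 0.4 → 0.5 → 0.6 → 0.8 → 1 → 1.3 → 1.6 → 2 → 2.5 → 3.2.

3.2 s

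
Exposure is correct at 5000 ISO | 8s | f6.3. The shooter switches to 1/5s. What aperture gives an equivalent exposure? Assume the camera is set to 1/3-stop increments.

f/1.0

Shutter speed: 8 → 6 → 5 → 4 → 3.2 → 2.5 → 2 → 1.6 → 1.3 → 1 → 0.8 → 0.6 → 0.5 → 0.4 → 0.3 → 1/4 → 1/5 — 5 1/3 stops shorter (darker).
Need 5 1/3 stops brighter from the aperture: f/6.3 → f/5.6 → f/5 → f/4.5 → f/4 → f/3.5 → f/3.2 → f/2.8 → f/2.5 → f/2.2 → f/2 → f/1.8 → f/1.6 → f/1.4 → f/1.2 → f/1.1 → f/1.0.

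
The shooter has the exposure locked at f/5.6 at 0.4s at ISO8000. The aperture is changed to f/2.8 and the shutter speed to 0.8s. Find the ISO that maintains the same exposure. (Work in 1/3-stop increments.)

Aperture: f/5.6 → f/5 → f/4.5 → f/4 → f/3.5 → f/3.2 → f/2.8 — 2 stops wider (brighter).
Shutter speed: 0.4 → 0.5 → 0.6 → 0.8 — 1 stop slower (brighter).
Net change so far: 3 stops brighter. Offset with the ISO: 8000 → 6400 → 5000 → 4000 → 3200 → 2500 → 2000 → 1600 → 1250 → 1000.

ISO 1000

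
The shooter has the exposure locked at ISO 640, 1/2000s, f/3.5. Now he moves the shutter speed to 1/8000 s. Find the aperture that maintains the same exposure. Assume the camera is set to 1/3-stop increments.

Shutter speed: 1/2000 → 1/2500 → 1/3200 → 1/4000 → 1/5000 → 1/6400 → 1/8000 — 2 stops faster (darker).
Need 2 stops brighter from the aperture: f/3.5 → f/3.2 → f/2.8 → f/2.5 → f/2.2 → f/2 → f/1.8.

f/1.8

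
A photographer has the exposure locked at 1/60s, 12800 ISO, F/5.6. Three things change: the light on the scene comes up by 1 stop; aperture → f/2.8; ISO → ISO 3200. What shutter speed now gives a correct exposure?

1/125s

Scene light: 1 stop brighter.
Aperture: f/5.6 → f/4 → f/2.8 — 2 stops wider (brighter).
ISO: 12800 → 6400 → 3200 — 2 stops lower (darker).
Net so far: 1 stop brighter. Shutter speed: 1/60 → 1/125.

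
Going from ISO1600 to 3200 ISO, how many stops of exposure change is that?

1600 → 3200 — count the steps: 1 stop.

1 stop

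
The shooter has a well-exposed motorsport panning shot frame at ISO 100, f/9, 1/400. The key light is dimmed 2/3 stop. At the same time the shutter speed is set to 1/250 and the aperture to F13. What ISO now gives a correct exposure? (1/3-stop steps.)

ISO 200

Scene light: 2/3 stop darker.
Shutter speed: 1/400 → 1/320 → 1/250 — 2/3 stop slower (brighter).
Aperture: f/9 → f/10 → f/11 → f/13 — 1 stop narrower (darker).
Net so far: 1 stop darker. ISO: 100 → 125 → 160 → 200.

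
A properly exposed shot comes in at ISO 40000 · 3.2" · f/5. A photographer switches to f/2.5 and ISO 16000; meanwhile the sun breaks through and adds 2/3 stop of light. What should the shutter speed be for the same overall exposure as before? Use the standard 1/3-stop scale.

1.3 s

Scene light: 2/3 stop brighter.
Aperture: f/5 → f/4.5 → f/4 → f/3.5 → f/3.2 → f/2.8 → f/2.5 — 2 stops opened up (brighter).
ISO: 40000 → 32000 → 25600 → 20000 → 16000 — 1 1/3 stops lower (darker).
Net so far: 1 1/3 stops brighter. Shutter speed: 3.2 → 2.5 → 2 → 1.6 → 1.3.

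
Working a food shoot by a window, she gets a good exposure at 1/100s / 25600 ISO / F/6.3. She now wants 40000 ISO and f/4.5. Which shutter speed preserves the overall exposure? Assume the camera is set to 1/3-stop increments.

ISO: 25600 → 32000 → 40000 — 2/3 stop raised (brighter).
Aperture: f/6.3 → f/5.6 → f/5 → f/4.5 — 1 stop wider (brighter).
Net change so far: 1 2/3 stops brighter. Offset with the shutter speed: 1/100 → 1/125 → 1/160 → 1/200 → 1/250 → 1/320.

1/320s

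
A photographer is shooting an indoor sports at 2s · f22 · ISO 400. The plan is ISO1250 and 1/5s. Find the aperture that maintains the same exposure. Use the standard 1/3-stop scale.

ISO: 400 → 500 → 640 → 800 → 1000 → 1250 — 1 2/3 stops raised (brighter).
Shutter speed: 2 → 1.6 → 1.3 → 1 → 0.8 → 0.6 → 0.5 → 0.4 → 0.3 → 1/4 → 1/5 — 3 1/3 stops faster (darker).
Net change so far: 1 2/3 stops darker. Offset with the aperture: f/22 → f/20 → f/18 → f/16 → f/14 → f/13.

f/13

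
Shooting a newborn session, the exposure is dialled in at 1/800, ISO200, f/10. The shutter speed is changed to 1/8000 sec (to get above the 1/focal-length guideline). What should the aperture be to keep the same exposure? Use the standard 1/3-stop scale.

f/3.2

Shutter speed: 1/800 → 1/1000 → 1/1250 → 1/1600 → 1/2000 → 1/2500 → 1/3200 → 1/4000 → 1/5000 → 1/6400 → 1/8000 — 3 1/3 stops faster (darker).
Need 3 1/3 stops brighter from the aperture: f/10 → f/9 → f/8 → f/7.1 → f/6.3 → f/5.6 → f/5 → f/4.5 → f/4 → f/3.5 → f/3.2.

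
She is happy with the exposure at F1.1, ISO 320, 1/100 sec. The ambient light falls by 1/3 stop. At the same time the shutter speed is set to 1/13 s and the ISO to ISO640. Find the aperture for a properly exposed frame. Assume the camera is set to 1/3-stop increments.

f/4

Scene light: 1/3 stop darker.
Shutter speed: 1/100 → 1/80 → 1/60 → 1/50 → 1/40 → 1/30 → 1/25 → 1/20 → 1/15 → 1/13 — 3 stops slower (brighter).
ISO: 320 → 400 → 500 → 640 — 1 stop raised (brighter).
Net so far: 3 2/3 stops brighter. Aperture: f/1.1 → f/1.2 → f/1.4 → f/1.6 → f/1.8 → f/2 → f/2.2 → f/2.5 → f/2.8 → f/3.2 → f/3.5 → f/4.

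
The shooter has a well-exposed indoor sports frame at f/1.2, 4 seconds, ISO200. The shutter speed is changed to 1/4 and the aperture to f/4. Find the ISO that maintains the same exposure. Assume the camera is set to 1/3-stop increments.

ISO 32000

Shutter speed: 4 → 3.2 → 2.5 → 2 → 1.6 → 1.3 → 1 → 0.8 → 0.6 → 0.5 → 0.4 → 0.3 → 1/4 — 4 stops faster (darker).
Aperture: f/1.2 → f/1.4 → f/1.6 → f/1.8 → f/2 → f/2.2 → f/2.5 → f/2.8 → f/3.2 → f/3.5 → f/4 — 3 1/3 stops smaller aperture (darker).
Net change so far: 7 1/3 stops darker. Offset with the ISO: 200 → 250 → 320 → 400 → 500 → 640 → 800 → 1000 → 1250 → 1600 → 2000 → 2500 → 3200 → 4000 → 5000 → 6400 → 8000 → 10000 → 12800 → 16000 → 20000 → 25600 → 32000.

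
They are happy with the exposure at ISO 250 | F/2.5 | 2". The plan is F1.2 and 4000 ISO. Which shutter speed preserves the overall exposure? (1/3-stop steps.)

1/30s

Aperture: f/2.5 → f/2.2 → f/2 → f/1.8 → f/1.6 → f/1.4 → f/1.2 — 2 stops larger aperture (brighter).
ISO: 250 → 320 → 400 → 500 → 640 → 800 → 1000 → 1250 → 1600 → 2000 → 2500 → 3200 → 4000 — 4 stops higher (brighter).
Net change so far: 6 stops brighter. Offset with the shutter speed: 2 → 1.6 → 1.3 → 1 → 0.8 → 0.6 → 0.5 → 0.4 → 0.3 → 1/4 → 1/5 → 1/6 → 1/8 → 1/10 → 1/13 → 1/15 → 1/20 → 1/25 → 1/30.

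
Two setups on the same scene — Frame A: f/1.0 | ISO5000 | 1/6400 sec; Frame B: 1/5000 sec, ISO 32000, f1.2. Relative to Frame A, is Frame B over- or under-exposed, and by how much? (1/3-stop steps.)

Aperture: f/1.0 → f/1.1 → f/1.2 — 2/3 stop stopped down (darker).
Shutter speed: 1/6400 → 1/5000 — 1/3 stop longer (brighter).
ISO: 5000 → 6400 → 8000 → 10000 → 12800 → 16000 → 20000 → 25600 → 32000 — 2 2/3 stops higher (brighter).
Net: −2/3 +1/3 +2 2/3 = +2 1/3 stops.

2 1/3 stops brighter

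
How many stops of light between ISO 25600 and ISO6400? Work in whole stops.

25600 → 12800 → 6400 — count the steps: 2 stops.

2 stops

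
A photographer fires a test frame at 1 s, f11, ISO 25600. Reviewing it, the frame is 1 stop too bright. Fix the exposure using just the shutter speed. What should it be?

1/2s

Overexposed by 1 stop → need 1 stop darker.
Shutter speed: 1 → 1/2.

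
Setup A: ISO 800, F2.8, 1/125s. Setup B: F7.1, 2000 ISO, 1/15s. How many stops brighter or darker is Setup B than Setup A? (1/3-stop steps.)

Aperture: f/2.8 → f/3.2 → f/3.5 → f/4 → f/4.5 → f/5 → f/5.6 → f/6.3 → f/7.1 — 2 2/3 stops narrower (darker).
Shutter speed: 1/125 → 1/100 → 1/80 → 1/60 → 1/50 → 1/40 → 1/30 → 1/25 → 1/20 → 1/15 — 3 stops slower (brighter).
ISO: 800 → 1000 → 1250 → 1600 → 2000 — 1 1/3 stops raised (brighter).
Net: −2 2/3 +3 +1 1/3 = +1 2/3 stops.

1 2/3 stops brighter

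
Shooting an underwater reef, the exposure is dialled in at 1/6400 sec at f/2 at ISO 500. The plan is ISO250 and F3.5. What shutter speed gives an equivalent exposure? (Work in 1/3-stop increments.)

1/1000s

ISO: 500 → 400 → 320 → 250 — 1 stop dropped (darker).
Aperture: f/2 → f/2.2 → f/2.5 → f/2.8 → f/3.2 → f/3.5 — 1 2/3 stops smaller aperture (darker).
Net change so far: 2 2/3 stops darker. Offset with the shutter speed: 1/6400 → 1/5000 → 1/4000 → 1/3200 → 1/2500 → 1/2000 → 1/1600 → 1/1250 → 1/1000.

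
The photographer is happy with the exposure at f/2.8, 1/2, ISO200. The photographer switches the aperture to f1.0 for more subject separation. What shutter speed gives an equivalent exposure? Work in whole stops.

Aperture: f/2.8 → f/2 → f/1.4 → f/1.0 — 3 stops larger aperture (brighter).
Need 3 stops darker from the shutter speed: 1/2 → 1/4 → 1/8 → 1/15.

1/15s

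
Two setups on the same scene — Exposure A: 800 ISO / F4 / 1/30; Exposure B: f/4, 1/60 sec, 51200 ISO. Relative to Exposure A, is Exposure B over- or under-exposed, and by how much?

Aperture: unchanged.
Shutter speed: 1/30 → 1/60 — 1 stop faster (darker).
ISO: 800 → 1600 → 3200 → 6400 → 12800 → 25600 → 51200 — 6 stops higher (brighter).
Net: −1 +6 = +5 stops.

5 stops brighter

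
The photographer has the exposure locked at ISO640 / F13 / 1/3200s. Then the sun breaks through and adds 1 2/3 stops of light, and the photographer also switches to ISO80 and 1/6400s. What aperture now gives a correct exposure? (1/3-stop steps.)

Scene light: 1 2/3 stops brighter.
ISO: 640 → 500 → 400 → 320 → 250 → 200 → 160 → 125 → 100 → 80 — 3 stops dropped (darker).
Shutter speed: 1/3200 → 1/4000 → 1/5000 → 1/6400 — 1 stop faster (darker).
Net so far: 2 1/3 stops darker. Aperture: f/13 → f/11 → f/10 → f/9 → f/8 → f/7.1 → f/6.3 → f/5.6.

f/5.6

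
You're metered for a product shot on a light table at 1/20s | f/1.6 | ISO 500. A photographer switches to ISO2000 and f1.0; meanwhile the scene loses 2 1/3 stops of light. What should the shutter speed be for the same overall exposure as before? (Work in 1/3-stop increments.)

1/40s

Scene light: 2 1/3 stops darker.
ISO: 500 → 640 → 800 → 1000 → 1250 → 1600 → 2000 — 2 stops raised (brighter).
Aperture: f/1.6 → f/1.4 → f/1.2 → f/1.1 → f/1.0 — 1 1/3 stops larger aperture (brighter).
Net so far: 1 stop brighter. Shutter speed: 1/20 → 1/25 → 1/30 → 1/40.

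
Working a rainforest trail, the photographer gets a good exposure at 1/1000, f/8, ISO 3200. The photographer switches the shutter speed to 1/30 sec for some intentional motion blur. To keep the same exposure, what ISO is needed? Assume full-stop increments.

ISO 100

Shutter speed: 1/1000 → 1/500 → 1/250 → 1/125 → 1/60 → 1/30 — 5 stops slower (brighter).
Need 5 stops darker from the ISO: 3200 → 1600 → 800 → 400 → 200 → 100.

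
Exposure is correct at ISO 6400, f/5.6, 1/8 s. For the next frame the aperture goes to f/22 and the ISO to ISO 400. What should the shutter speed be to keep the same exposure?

Aperture: f/5.6 → f/8 → f/11 → f/16 → f/22 — 4 stops stopped down (darker).
ISO: 6400 → 3200 → 1600 → 800 → 400 — 4 stops lower (darker).
Net change so far: 8 stops darker. Offset with the shutter speed: 1/8 → 1/4 → 1/2 → 1 → 2 → 4 → 8 → 15 → 30.

30 s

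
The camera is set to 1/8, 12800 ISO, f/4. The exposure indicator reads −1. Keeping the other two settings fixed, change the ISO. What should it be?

Underexposed by 1 stop → need 1 stop brighter.
ISO: 12800 → 25600.

ISO 25600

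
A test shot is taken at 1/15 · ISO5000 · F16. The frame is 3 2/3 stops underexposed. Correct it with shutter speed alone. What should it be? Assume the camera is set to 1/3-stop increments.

0.8 s

Underexposed by 3 2/3 stops → need 3 2/3 stops brighter.
Shutter speed: 1/15 → 1/13 → 1/10 → 1/8 → 1/6 → 1/5 → 1/4 → 0.3 → 0.4 → 0.5 → 0.6 → 0.8.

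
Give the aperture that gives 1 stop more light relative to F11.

f/8

Aperture: f/11 → f/8 — 1 stop opened up (brighter).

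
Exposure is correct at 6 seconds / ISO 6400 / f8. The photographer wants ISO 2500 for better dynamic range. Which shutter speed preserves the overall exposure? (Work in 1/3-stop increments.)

ISO: 6400 → 5000 → 4000 → 3200 → 2500 — 1 1/3 stops dropped (darker).
Need 1 1/3 stops brighter from the shutter speed: 6 → 8 → 10 → 13 → 15.

15 s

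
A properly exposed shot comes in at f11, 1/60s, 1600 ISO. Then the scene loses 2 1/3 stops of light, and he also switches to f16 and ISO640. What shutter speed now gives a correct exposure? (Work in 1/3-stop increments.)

0.4 s

Scene light: 2 1/3 stops darker.
Aperture: f/11 → f/13 → f/14 → f/16 — 1 stop stopped down (darker).
ISO: 1600 → 1250 → 1000 → 800 → 640 — 1 1/3 stops dropped (darker).
Net so far: 4 2/3 stops darker. Shutter speed: 1/60 → 1/50 → 1/40 → 1/30 → 1/25 → 1/20 → 1/15 → 1/13 → 1/10 → 1/8 → 1/6 → 1/5 → 1/4 → 0.3 → 0.4.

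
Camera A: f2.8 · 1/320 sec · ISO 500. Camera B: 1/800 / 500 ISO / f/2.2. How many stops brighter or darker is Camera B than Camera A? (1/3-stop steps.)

2/3 stop darker

Aperture: f/2.8 → f/2.5 → f/2.2 — 2/3 stop wider (brighter).
Shutter speed: 1/320 → 1/400 → 1/500 → 1/640 → 1/800 — 1 1/3 stops faster (darker).
ISO: unchanged.
Net: +2/3 −1 1/3 = −2/3 stops.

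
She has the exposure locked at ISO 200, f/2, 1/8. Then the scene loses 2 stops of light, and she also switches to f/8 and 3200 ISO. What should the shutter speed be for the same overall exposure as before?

1/2s

Scene light: 2 stops darker.
Aperture: f/2 → f/2.8 → f/4 → f/5.6 → f/8 — 4 stops smaller aperture (darker).
ISO: 200 → 400 → 800 → 1600 → 3200 — 4 stops higher (brighter).
Net so far: 2 stops darker. Shutter speed: 1/8 → 1/4 → 1/2.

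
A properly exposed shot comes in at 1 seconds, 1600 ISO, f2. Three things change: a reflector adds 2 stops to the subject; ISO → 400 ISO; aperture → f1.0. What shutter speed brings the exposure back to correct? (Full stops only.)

1/4s

Scene light: 2 stops brighter.
ISO: 1600 → 800 → 400 — 2 stops dropped (darker).
Aperture: f/2 → f/1.4 → f/1.0 — 2 stops opened up (brighter).
Net so far: 2 stops brighter. Shutter speed: 1 → 1/2 → 1/4.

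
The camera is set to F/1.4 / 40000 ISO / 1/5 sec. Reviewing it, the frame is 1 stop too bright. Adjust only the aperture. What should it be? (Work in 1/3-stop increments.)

f/2

Overexposed by 1 stop → need 1 stop darker.
Aperture: f/1.4 → f/1.6 → f/1.8 → f/2.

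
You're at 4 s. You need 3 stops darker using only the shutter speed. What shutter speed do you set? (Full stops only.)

Shutter speed: 4 → 2 → 1 → 1/2 — 3 stops shorter (darker).

1/2s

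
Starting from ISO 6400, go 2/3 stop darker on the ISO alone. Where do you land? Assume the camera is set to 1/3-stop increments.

ISO: 6400 → 5000 → 4000 — 2/3 stop dropped (darker).

ISO 4000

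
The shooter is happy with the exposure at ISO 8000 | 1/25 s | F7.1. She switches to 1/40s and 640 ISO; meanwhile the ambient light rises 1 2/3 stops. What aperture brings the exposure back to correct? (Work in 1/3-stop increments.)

Scene light: 1 2/3 stops brighter.
Shutter speed: 1/25 → 1/30 → 1/40 — 2/3 stop shorter (darker).
ISO: 8000 → 6400 → 5000 → 4000 → 3200 → 2500 → 2000 → 1600 → 1250 → 1000 → 800 → 640 — 3 2/3 stops dropped (darker).
Net so far: 2 2/3 stops darker. Aperture: f/7.1 → f/6.3 → f/5.6 → f/5 → f/4.5 → f/4 → f/3.5 → f/3.2 → f/2.8.

f/2.8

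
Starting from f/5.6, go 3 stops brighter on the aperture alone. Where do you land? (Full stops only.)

f/2

Aperture: f/5.6 → f/4 → f/2.8 → f/2 — 3 stops opened up (brighter).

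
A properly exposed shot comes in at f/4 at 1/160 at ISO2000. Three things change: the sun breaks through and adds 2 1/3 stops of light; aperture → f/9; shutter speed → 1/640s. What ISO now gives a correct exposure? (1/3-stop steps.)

Scene light: 2 1/3 stops brighter.
Aperture: f/4 → f/4.5 → f/5 → f/5.6 → f/6.3 → f/7.1 → f/8 → f/9 — 2 1/3 stops stopped down (darker).
Shutter speed: 1/160 → 1/200 → 1/250 → 1/320 → 1/400 → 1/500 → 1/640 — 2 stops shorter (darker).
Net so far: 2 stops darker. ISO: 2000 → 2500 → 3200 → 4000 → 5000 → 6400 → 8000.

ISO 8000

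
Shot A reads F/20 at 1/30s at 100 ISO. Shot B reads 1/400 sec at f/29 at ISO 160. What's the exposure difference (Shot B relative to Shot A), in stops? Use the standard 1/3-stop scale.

Aperture: f/20 → f/22 → f/25 → f/29 — 1 stop stopped down (darker).
Shutter speed: 1/30 → 1/40 → 1/50 → 1/60 → 1/80 → 1/100 → 1/125 → 1/160 → 1/200 → 1/250 → 1/320 → 1/400 — 3 2/3 stops faster (darker).
ISO: 100 → 125 → 160 — 2/3 stop raised (brighter).
Net: −1 −3 2/3 +2/3 = −4 stops.

4 stops darker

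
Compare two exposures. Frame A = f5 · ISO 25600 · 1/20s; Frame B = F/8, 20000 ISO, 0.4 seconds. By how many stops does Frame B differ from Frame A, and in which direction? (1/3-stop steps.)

1 1/3 stops brighter

Aperture: f/5 → f/5.6 → f/6.3 → f/7.1 → f/8 — 1 1/3 stops smaller aperture (darker).
Shutter speed: 1/20 → 1/15 → 1/13 → 1/10 → 1/8 → 1/6 → 1/5 → 1/4 → 0.3 → 0.4 — 3 stops longer (brighter).
ISO: 25600 → 20000 — 1/3 stop dropped (darker).
Net: −1 1/3 +3 −1/3 = +1 1/3 stops.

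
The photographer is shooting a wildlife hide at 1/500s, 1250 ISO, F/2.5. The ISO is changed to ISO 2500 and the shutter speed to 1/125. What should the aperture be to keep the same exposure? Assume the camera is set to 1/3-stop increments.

f/7.1

ISO: 1250 → 1600 → 2000 → 2500 — 1 stop raised (brighter).
Shutter speed: 1/500 → 1/400 → 1/320 → 1/250 → 1/200 → 1/160 → 1/125 — 2 stops longer (brighter).
Net change so far: 3 stops brighter. Offset with the aperture: f/2.5 → f/2.8 → f/3.2 → f/3.5 → f/4 → f/4.5 → f/5 → f/5.6 → f/6.3 → f/7.1.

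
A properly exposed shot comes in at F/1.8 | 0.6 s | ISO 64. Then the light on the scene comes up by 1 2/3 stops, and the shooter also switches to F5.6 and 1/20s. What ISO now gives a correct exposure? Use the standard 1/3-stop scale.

ISO 2500

Scene light: 1 2/3 stops brighter.
Aperture: f/1.8 → f/2 → f/2.2 → f/2.5 → f/2.8 → f/3.2 → f/3.5 → f/4 → f/4.5 → f/5 → f/5.6 — 3 1/3 stops smaller aperture (darker).
Shutter speed: 0.6 → 0.5 → 0.4 → 0.3 → 1/4 → 1/5 → 1/6 → 1/8 → 1/10 → 1/13 → 1/15 → 1/20 — 3 2/3 stops shorter (darker).
Net so far: 5 1/3 stops darker. ISO: 64 → 80 → 100 → 125 → 160 → 200 → 250 → 320 → 400 → 500 → 640 → 800 → 1000 → 1250 → 1600 → 2000 → 2500.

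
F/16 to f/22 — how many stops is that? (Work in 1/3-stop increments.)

1 stop

f/16 → f/18 → f/20 → f/22 — count the steps: 3 third-stops = 1 stop.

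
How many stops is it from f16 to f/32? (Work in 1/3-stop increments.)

f/16 → f/18 → f/20 → f/22 → f/25 → f/29 → f/32 — count the steps: 6 third-stops = 2 stops.

2 stops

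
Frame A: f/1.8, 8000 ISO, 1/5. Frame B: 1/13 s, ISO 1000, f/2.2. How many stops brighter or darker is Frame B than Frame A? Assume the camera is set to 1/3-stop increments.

Aperture: f/1.8 → f/2 → f/2.2 — 2/3 stop stopped down (darker).
Shutter speed: 1/5 → 1/6 → 1/8 → 1/10 → 1/13 — 1 1/3 stops faster (darker).
ISO: 8000 → 6400 → 5000 → 4000 → 3200 → 2500 → 2000 → 1600 → 1250 → 1000 — 3 stops dropped (darker).
Net: −2/3 −1 1/3 −3 = −5 stops.

5 stops darker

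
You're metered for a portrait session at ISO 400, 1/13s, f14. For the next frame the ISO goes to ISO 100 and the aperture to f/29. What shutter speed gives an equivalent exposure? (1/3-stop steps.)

ISO: 400 → 320 → 250 → 200 → 160 → 125 → 100 — 2 stops lower (darker).
Aperture: f/14 → f/16 → f/18 → f/20 → f/22 → f/25 → f/29 — 2 stops narrower (darker).
Net change so far: 4 stops darker. Offset with the shutter speed: 1/13 → 1/10 → 1/8 → 1/6 → 1/5 → 1/4 → 0.3 → 0.4 → 0.5 → 0.6 → 0.8 → 1 → 1.3.

1.3 s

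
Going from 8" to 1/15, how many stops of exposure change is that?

8 → 4 → 2 → 1 → 1/2 → 1/4 → 1/8 → 1/15 — count the steps: 7 stops.

7 stops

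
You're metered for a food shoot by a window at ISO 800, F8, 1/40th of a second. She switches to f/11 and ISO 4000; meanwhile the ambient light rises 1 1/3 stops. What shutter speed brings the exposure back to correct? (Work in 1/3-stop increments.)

Scene light: 1 1/3 stops brighter.
Aperture: f/8 → f/9 → f/10 → f/11 — 1 stop smaller aperture (darker).
ISO: 800 → 1000 → 1250 → 1600 → 2000 → 2500 → 3200 → 4000 — 2 1/3 stops higher (brighter).
Net so far: 2 2/3 stops brighter. Shutter speed: 1/40 → 1/50 → 1/60 → 1/80 → 1/100 → 1/125 → 1/160 → 1/200 → 1/250.

1/250s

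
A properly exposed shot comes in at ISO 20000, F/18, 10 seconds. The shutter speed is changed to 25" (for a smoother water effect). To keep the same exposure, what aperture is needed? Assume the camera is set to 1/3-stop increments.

f/29

Shutter speed: 10 → 13 → 15 → 20 → 25 — 1 1/3 stops slower (brighter).
Need 1 1/3 stops darker from the aperture: f/18 → f/20 → f/22 → f/25 → f/29.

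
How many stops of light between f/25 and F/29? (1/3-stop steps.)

f/25 → f/29 — count the steps: 1 third-stops = 1/3 stop.

1/3 stop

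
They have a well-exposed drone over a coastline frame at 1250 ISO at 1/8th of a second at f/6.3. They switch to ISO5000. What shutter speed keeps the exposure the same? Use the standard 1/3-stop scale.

1/30s

ISO: 1250 → 1600 → 2000 → 2500 → 3200 → 4000 → 5000 — 2 stops raised (brighter).
Need 2 stops darker from the shutter speed: 1/8 → 1/10 → 1/13 → 1/15 → 1/20 → 1/25 → 1/30.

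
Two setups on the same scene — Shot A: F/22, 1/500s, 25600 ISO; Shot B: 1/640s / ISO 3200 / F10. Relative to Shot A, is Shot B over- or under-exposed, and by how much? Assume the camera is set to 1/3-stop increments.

1 stop darker

Aperture: f/22 → f/20 → f/18 → f/16 → f/14 → f/13 → f/11 → f/10 — 2 1/3 stops opened up (brighter).
Shutter speed: 1/500 → 1/640 — 1/3 stop shorter (darker).
ISO: 25600 → 20000 → 16000 → 12800 → 10000 → 8000 → 6400 → 5000 → 4000 → 3200 — 3 stops dropped (darker).
Net: +2 1/3 −1/3 −3 = −1 stop.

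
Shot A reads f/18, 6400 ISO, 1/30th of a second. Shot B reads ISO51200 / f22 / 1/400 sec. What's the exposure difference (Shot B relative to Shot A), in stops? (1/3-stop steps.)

Aperture: f/18 → f/20 → f/22 — 2/3 stop narrower (darker).
Shutter speed: 1/30 → 1/40 → 1/50 → 1/60 → 1/80 → 1/100 → 1/125 → 1/160 → 1/200 → 1/250 → 1/320 → 1/400 — 3 2/3 stops faster (darker).
ISO: 6400 → 8000 → 10000 → 12800 → 16000 → 20000 → 25600 → 32000 → 40000 → 51200 — 3 stops higher (brighter).
Net: −2/3 −3 2/3 +3 = −1 1/3 stops.

1 1/3 stops darker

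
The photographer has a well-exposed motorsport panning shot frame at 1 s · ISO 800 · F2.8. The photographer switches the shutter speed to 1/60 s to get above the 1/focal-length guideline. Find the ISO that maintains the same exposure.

ISO 51200

Shutter speed: 1 → 1/2 → 1/4 → 1/8 → 1/15 → 1/30 → 1/60 — 6 stops shorter (darker).
Need 6 stops brighter from the ISO: 800 → 1600 → 3200 → 6400 → 12800 → 25600 → 51200.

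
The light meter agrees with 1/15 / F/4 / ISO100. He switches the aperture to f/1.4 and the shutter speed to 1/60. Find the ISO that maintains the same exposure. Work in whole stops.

Aperture: f/4 → f/2.8 → f/2 → f/1.4 — 3 stops opened up (brighter).
Shutter speed: 1/15 → 1/30 → 1/60 — 2 stops shorter (darker).
Net change so far: 1 stop brighter. Offset with the ISO: 100 → 50.

ISO 50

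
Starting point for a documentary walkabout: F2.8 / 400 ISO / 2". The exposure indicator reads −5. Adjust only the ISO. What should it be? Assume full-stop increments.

Underexposed by 5 stops → need 5 stops brighter.
ISO: 400 → 800 → 1600 → 3200 → 6400 → 12800.

ISO 12800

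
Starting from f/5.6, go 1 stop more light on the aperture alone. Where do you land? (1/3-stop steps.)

Aperture: f/5.6 → f/5 → f/4.5 → f/4 — 1 stop larger aperture (brighter).

f/4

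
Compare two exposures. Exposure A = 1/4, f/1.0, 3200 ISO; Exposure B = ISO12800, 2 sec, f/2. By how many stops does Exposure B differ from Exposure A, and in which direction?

3 stops brighter

Aperture: f/1.0 → f/1.4 → f/2 — 2 stops stopped down (darker).
Shutter speed: 1/4 → 1/2 → 1 → 2 — 3 stops slower (brighter).
ISO: 3200 → 6400 → 12800 — 2 stops higher (brighter).
Net: −2 +3 +2 = +3 stops.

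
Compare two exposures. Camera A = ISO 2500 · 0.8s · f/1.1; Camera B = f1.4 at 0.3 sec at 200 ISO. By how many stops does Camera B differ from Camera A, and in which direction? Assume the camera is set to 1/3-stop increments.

5 2/3 stops darker

Aperture: f/1.1 → f/1.2 → f/1.4 — 2/3 stop smaller aperture (darker).
Shutter speed: 0.8 → 0.6 → 0.5 → 0.4 → 0.3 — 1 1/3 stops shorter (darker).
ISO: 2500 → 2000 → 1600 → 1250 → 1000 → 800 → 640 → 500 → 400 → 320 → 250 → 200 — 3 2/3 stops dropped (darker).
Net: −2/3 −1 1/3 −3 2/3 = −5 2/3 stops.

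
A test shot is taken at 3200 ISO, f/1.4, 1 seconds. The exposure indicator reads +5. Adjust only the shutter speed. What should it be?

Overexposed by 5 stops → need 5 stops darker.
Shutter speed: 1 → 1/2 → 1/4 → 1/8 → 1/15 → 1/30.

1/30s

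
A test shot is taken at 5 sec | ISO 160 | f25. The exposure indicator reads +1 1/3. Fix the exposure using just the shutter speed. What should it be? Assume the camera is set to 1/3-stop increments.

2 s

Overexposed by 1 1/3 stops → need 1 1/3 stops darker.
Shutter speed: 5 → 4 → 3.2 → 2.5 → 2.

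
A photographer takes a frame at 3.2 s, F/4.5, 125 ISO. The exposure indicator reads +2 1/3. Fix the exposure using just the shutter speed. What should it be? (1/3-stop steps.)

0.6 s

Overexposed by 2 1/3 stops → need 2 1/3 stops darker.
Shutter speed: 3.2 → 2.5 → 2 → 1.6 → 1.3 → 1 → 0.8 → 0.6.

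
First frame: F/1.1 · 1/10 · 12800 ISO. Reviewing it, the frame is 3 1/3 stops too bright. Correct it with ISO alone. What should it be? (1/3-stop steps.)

Overexposed by 3 1/3 stops → need 3 1/3 stops darker.
ISO: 12800 → 10000 → 8000 → 6400 → 5000 → 4000 → 3200 → 2500 → 2000 → 1600 → 1250.

ISO 1250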